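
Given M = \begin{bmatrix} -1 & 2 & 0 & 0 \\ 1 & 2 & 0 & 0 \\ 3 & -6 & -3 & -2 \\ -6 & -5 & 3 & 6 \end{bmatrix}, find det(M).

M is block lower-triangular with a 2×2 block and a 2×2 block on the diagonal, so its determinant equals the product of the determinants of the diagonal blocks.
det of the 2×2 block = -4
det of the 2×2 block = -12
det = (-4)·(-12) = 48

48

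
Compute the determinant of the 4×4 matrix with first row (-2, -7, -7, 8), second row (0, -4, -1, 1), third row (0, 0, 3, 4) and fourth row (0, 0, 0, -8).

The matrix is upper triangular, so the determinant is the product of the diagonal entries:
det = (-2) · (-4) · (3) · (-8) = -192

-192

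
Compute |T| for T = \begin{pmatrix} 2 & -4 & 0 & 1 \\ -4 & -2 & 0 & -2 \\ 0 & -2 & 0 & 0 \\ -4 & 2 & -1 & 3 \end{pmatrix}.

0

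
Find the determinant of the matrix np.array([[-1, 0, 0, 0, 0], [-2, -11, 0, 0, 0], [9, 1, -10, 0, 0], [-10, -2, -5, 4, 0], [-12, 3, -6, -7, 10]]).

The matrix is lower triangular, so the determinant is the product of the diagonal entries:
det = (-1) · (-11) · (-10) · (4) · (10) = -4400

-4400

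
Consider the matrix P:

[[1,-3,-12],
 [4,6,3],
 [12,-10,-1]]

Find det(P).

1248

Expand along row 1:
  + 1 · |6 3; -10 -1| = 1·(-6 − (-30)) = 24
  − (-3) · |4 3; 12 -1| = −(-3)·(-4 − 36) = -120
  + (-12) · |4 6; 12 -10| = (-12)·(-40 − 72) = 1344
Sum: (24) + (-120) + (1344) = 1248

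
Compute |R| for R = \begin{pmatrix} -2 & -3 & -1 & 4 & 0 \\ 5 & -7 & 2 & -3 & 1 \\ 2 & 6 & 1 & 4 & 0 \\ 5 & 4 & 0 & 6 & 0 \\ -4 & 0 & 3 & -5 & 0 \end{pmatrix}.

|R| = -325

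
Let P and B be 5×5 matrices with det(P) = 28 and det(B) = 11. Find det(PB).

det(PB) = det(P)·det(B) = (28)·(11) = 308

det(PB) = 308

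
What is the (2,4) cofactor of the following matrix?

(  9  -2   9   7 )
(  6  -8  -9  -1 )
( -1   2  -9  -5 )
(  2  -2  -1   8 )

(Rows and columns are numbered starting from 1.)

-160

Delete row 2 and column 4; the remaining 3×3 submatrix is [9 -2 9; -1 2 -9; 2 -2 -1].
Its determinant is -160.
The cofactor carries sign (−1)^(2+4) = +1, so C_{2,4} = +(-160) = -160.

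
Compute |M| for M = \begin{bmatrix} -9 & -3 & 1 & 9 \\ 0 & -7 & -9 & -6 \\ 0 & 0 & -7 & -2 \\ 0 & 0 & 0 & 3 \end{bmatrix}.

|M| = -1323

M is upper triangular, so det(M) is the product of the diagonal entries:
det = (-9) · (-7) · (-7) · (3) = -1323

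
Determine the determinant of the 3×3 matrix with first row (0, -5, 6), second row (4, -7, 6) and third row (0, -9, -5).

Expand along column 1:
  − 4 · |-5 6; -9 -5| = −4·(25 − (-54)) = -316

The determinant is -316.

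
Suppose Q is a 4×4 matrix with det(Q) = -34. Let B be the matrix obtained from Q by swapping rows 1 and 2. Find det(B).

34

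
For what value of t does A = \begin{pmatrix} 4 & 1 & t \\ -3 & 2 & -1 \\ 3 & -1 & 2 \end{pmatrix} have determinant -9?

t = 8

Expanding along the column containing t, det(A) is linear in t: det(A) = (-3)·t + (15).
Set (-3)·t + (15) = -9  ⇒  (-3)·t = -24  ⇒  t = 8.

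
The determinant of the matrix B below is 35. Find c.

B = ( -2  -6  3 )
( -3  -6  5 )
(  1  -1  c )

Expanding along the column containing c, det(B) is linear in c: det(B) = (-6)·c + (-13).
Set (-6)·c + (-13) = 35  ⇒  (-6)·c = 48  ⇒  c = -8.

c = -8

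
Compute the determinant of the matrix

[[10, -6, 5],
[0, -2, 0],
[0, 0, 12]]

The matrix is upper triangular, so the determinant is the product of the diagonal entries:
det = (10) · (-2) · (12) = -240

-240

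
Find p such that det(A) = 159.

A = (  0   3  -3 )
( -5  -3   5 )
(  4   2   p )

7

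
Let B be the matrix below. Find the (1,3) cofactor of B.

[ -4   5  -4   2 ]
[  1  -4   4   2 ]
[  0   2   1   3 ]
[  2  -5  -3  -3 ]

Delete row 1 and column 3; the remaining 3×3 submatrix is [1 -4 2; 0 2 3; 2 -5 -3].
Its determinant is -23.
The cofactor carries sign (−1)^(1+3) = +1, so C_{1,3} = +(-23) = -23.

-23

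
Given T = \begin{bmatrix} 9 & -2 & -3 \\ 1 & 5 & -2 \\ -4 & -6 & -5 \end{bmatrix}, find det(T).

-401

Expand along column 1:
  + 9 · |5 -2; -6 -5| = 9·(-25 − 12) = -333
  − 1 · |-2 -3; -6 -5| = −1·(10 − 18) = 8
  + (-4) · |-2 -3; 5 -2| = (-4)·(4 − (-15)) = -76
Sum: (-333) + (8) + (-76) = -401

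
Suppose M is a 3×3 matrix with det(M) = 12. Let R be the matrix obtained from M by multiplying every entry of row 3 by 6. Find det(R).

72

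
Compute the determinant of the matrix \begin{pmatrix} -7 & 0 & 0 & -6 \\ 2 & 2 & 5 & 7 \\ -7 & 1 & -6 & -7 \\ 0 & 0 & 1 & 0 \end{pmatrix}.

The determinant is -51.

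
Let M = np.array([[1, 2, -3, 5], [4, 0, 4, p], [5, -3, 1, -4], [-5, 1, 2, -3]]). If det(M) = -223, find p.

p = 5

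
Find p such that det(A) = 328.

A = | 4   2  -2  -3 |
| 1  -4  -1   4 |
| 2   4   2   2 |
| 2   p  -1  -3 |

-3

Expanding along the column containing p, det(A) is linear in p: det(A) = (-64)·p + (136).
Set (-64)·p + (136) = 328  ⇒  (-64)·p = 192  ⇒  p = -3.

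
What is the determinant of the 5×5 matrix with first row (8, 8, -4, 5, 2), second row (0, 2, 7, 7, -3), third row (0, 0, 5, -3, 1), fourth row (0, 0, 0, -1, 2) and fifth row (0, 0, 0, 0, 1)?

The determinant is -80.

The matrix is upper triangular, so the determinant is the product of the diagonal entries:
det = (8) · (2) · (5) · (-1) · (1) = -80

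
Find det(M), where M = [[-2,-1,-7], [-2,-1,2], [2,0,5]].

Expand along row 3:
  + 2 · |-1 -7; -1 2| = 2·(-2 − 7) = -18
  + 5 · |-2 -1; -2 -1| = 5·(2 − 2) = 0
Sum: (-18) + (0) = -18

det(M) = -18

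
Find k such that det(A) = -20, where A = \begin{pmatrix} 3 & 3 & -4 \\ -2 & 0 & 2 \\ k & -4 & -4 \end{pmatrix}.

k = 2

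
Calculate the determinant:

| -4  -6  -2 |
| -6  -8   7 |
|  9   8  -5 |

-182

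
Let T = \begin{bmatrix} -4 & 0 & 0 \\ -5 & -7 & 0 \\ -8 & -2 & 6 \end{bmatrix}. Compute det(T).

det(T) = 168

T is lower triangular, so det(T) is the product of the diagonal entries:
det = (-4) · (-7) · (6) = 168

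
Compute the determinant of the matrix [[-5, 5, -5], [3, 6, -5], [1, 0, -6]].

Expand along row 3:
  + 1 · |5 -5; 6 -5| = 1·(-25 − (-30)) = 5
  + (-6) · |-5 5; 3 6| = (-6)·(-30 − 15) = 270
Sum: (5) + (270) = 275

The determinant is 275.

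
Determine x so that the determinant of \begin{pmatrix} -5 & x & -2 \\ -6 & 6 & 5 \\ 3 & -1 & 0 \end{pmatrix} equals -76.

Expanding along the column containing x, det(M) is linear in x: det(M) = (15)·x + (-1).
Set (15)·x + (-1) = -76  ⇒  (15)·x = -75  ⇒  x = -5.

-5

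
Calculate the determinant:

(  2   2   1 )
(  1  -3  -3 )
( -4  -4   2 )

-32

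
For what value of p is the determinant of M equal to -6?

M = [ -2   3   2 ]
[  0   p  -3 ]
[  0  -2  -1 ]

-9

Expanding along the column containing p, det(M) is linear in p: det(M) = (2)·p + (12).
Set (2)·p + (12) = -6  ⇒  (2)·p = -18  ⇒  p = -9.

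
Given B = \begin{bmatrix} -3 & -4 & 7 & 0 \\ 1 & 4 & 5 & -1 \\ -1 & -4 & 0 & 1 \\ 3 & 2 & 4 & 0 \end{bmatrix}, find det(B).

Expand along column 4 (it has 2 zeros):
  + (-1) · M_24   where M_24 = det([-3 -4 7; -1 -4 0; 3 2 4]) = 102
  − (1) · M_34   where M_34 = det([-3 -4 7; 1 4 5; 3 2 4]) = -132
det = (+1)·(-1)·(102) + (-1)·(1)·(-132) = 30

30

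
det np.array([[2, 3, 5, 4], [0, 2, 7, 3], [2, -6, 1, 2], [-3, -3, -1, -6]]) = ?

The determinant is -305.

Expand along row 2 (it has 1 zero):
  + (2) · M_22   where M_22 = det([2 5 4; 2 1 2; -3 -1 -6]) = 26
  − (7) · M_23   where M_23 = det([2 3 4; 2 -6 2; -3 -3 -6]) = 6
  + (3) · M_24   where M_24 = det([2 3 5; 2 -6 1; -3 -3 -1]) = -105
det = (+1)·(2)·(26) + (-1)·(7)·(6) + (+1)·(3)·(-105) = -305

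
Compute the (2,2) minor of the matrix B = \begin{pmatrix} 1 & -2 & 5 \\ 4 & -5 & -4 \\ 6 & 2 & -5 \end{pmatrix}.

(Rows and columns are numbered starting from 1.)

Delete row 2 and column 2; the remaining 2×2 submatrix is [1 5; 6 -5].
Its determinant is 1·(-5) − 5·6 = -35.

The minor is -35.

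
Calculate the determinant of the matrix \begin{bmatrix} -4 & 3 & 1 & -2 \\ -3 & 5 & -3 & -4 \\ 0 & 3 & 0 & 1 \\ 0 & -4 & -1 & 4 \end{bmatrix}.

Expand along row 3 (it has 2 zeros):
  − (3) · M_32   where M_32 = det([-4 1 -2; -3 -3 -4; 0 -1 4]) = 70
  − (1) · M_34   where M_34 = det([-4 3 1; -3 5 -3; 0 -4 -1]) = 71
det = (-1)·(3)·(70) + (-1)·(1)·(71) = -281

-281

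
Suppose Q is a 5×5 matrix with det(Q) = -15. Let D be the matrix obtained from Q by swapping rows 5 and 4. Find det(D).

Swapping two rows multiplies the determinant by −1.
det(D) = (-1)·(-15) = 15

15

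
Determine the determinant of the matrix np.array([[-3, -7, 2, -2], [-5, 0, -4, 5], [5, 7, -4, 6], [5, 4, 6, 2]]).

The determinant is 1470.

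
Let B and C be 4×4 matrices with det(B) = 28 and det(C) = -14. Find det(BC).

det(BC) = -392

det(BC) = det(B)·det(C) = (28)·(-14) = -392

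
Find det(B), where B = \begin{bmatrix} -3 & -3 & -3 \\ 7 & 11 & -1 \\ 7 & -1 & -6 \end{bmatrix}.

Expand along column 1:
  + (-3) · |11 -1; -1 -6| = (-3)·(-66 − 1) = 201
  − 7 · |-3 -3; -1 -6| = −7·(18 − 3) = -105
  + 7 · |-3 -3; 11 -1| = 7·(3 − (-33)) = 252
Sum: (201) + (-105) + (252) = 348

348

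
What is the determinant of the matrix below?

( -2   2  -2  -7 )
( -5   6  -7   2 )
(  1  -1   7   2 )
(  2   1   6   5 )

Expand along row 1:
  + (-2) · M_11   where M_11 = det([6 -7 2; -1 7 2; 1 6 5]) = 63
  − (2) · M_12   where M_12 = det([-5 -7 2; 1 7 2; 2 6 5]) = -124
  + (-2) · M_13   where M_13 = det([-5 6 2; 1 -1 2; 2 1 5]) = 35
  − (-7) · M_14   where M_14 = det([-5 6 -7; 1 -1 7; 2 1 6]) = 92
det = (+1)·(-2)·(63) + (-1)·(2)·(-124) + (+1)·(-2)·(35) + (-1)·(-7)·(92) = 696

696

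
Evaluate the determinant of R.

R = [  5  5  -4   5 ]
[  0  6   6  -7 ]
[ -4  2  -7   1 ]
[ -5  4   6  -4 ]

-3069

Expand along row 2 (it has 1 zero):
  + (6) · M_22   where M_22 = det([5 -4 5; -4 -7 1; -5 6 -4]) = -101
  − (6) · M_23   where M_23 = det([5 5 5; -4 2 1; -5 4 -4]) = -195
  + (-7) · M_24   where M_24 = det([5 5 -4; -4 2 -7; -5 4 6]) = 519
det = (+1)·(6)·(-101) + (-1)·(6)·(-195) + (+1)·(-7)·(519) = -3069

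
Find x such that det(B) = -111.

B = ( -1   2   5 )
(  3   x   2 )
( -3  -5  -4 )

Expanding along the column containing x, det(B) is linear in x: det(B) = (19)·x + (-73).
Set (19)·x + (-73) = -111  ⇒  (19)·x = -38  ⇒  x = -2.

x = -2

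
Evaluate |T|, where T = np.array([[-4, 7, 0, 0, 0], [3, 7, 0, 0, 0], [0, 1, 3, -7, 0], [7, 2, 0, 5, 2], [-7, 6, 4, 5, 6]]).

-196

T is block lower-triangular with a 2×2 block and a 3×3 block on the diagonal, so its determinant equals the product of the determinants of the diagonal blocks.
det of the 2×2 block = -49
det of the 3×3 block = 4
det = (-49)·(4) = -196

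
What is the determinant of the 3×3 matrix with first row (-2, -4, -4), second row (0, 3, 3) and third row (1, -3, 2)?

-30

Expand along column 1:
  + (-2) · |3 3; -3 2| = (-2)·(6 − (-9)) = -30
  + 1 · |-4 -4; 3 3| = 1·(-12 − (-12)) = 0
Sum: (-30) + (0) = -30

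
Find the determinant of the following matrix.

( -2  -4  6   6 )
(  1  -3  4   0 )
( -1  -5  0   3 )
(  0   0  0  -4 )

Expand along row 4 (it has 3 zeros):
  + (-4) · M_44   where M_44 = det([-2 -4 6; 1 -3 4; -1 -5 0]) = -72
det = (+1)·(-4)·(-72) = 288

The determinant is 288.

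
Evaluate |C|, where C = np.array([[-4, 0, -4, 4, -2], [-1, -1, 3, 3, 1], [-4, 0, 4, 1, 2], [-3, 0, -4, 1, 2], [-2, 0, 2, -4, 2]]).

Expand along column 2 (it has 4 zeros):
  + (-1) · M_22   where M_22 = det([-4 -4 4 -2; -4 4 1 2; -3 -4 1 2; -2 2 -4 2]) = -500
det = (+1)·(-1)·(-500) = 500

|C| = 500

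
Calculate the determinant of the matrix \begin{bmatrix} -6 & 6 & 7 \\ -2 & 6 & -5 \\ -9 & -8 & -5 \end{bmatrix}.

Expand along row 1:
  + (-6) · |6 -5; -8 -5| = (-6)·(-30 − 40) = 420
  − 6 · |-2 -5; -9 -5| = −6·(10 − 45) = 210
  + 7 · |-2 6; -9 -8| = 7·(16 − (-54)) = 490
Sum: (420) + (210) + (490) = 1120

The determinant is 1120.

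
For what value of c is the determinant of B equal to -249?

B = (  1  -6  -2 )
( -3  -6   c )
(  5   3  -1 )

7

Expanding along the row containing c, det(B) is linear in c: det(B) = (-33)·c + (-18).
Set (-33)·c + (-18) = -249  ⇒  (-33)·c = -231  ⇒  c = 7.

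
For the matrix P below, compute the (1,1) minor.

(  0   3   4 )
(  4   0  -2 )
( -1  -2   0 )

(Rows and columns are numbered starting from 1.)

Delete row 1 and column 1; the remaining 2×2 submatrix is [0 -2; -2 0].
Its determinant is 0·0 − (-2)·(-2) = -4.

-4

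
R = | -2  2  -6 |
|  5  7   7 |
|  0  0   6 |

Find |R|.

Expand along row 3:
  + 6 · |-2 2; 5 7| = 6·(-14 − 10) = -144

-144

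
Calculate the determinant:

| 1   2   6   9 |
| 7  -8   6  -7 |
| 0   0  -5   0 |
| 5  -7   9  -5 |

450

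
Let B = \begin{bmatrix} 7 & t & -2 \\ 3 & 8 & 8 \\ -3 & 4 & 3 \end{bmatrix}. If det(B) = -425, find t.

9

Expanding along the row containing t, det(B) is linear in t: det(B) = (-33)·t + (-128).
Set (-33)·t + (-128) = -425  ⇒  (-33)·t = -297  ⇒  t = 9.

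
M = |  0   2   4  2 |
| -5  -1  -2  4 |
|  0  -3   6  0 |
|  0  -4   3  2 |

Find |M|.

The determinant is 390.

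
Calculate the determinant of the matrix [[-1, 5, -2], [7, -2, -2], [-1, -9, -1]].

Expand along row 1:
  + (-1) · |-2 -2; -9 -1| = (-1)·(2 − 18) = 16
  − 5 · |7 -2; -1 -1| = −5·(-7 − 2) = 45
  + (-2) · |7 -2; -1 -9| = (-2)·(-63 − 2) = 130
Sum: (16) + (45) + (130) = 191

191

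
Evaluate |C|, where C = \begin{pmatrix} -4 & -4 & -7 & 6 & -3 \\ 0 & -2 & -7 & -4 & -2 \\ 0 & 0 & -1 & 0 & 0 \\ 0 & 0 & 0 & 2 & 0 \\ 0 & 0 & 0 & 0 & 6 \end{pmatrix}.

|C| = -96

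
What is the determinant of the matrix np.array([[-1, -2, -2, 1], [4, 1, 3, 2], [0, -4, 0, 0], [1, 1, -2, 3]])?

Expand along row 3 (it has 3 zeros):
  − (-4) · M_32   where M_32 = det([-1 -2 1; 4 3 2; 1 -2 3]) = -4
det = (-1)·(-4)·(-4) = -16

The determinant is -16.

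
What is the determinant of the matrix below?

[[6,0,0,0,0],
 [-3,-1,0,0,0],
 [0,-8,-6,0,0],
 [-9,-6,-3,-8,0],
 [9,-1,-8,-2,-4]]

The determinant is 1152.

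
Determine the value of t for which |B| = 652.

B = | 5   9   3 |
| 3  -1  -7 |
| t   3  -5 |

Expanding along the column containing t, det(B) is linear in t: det(B) = (-60)·t + (292).
Set (-60)·t + (292) = 652  ⇒  (-60)·t = 360  ⇒  t = -6.

-6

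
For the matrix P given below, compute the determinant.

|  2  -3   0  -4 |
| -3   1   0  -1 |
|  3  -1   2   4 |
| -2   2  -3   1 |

-49

Expand along column 3 (it has 2 zeros):
  + (2) · M_33   where M_33 = det([2 -3 -4; -3 1 -1; -2 2 1]) = 7
  − (-3) · M_43   where M_43 = det([2 -3 -4; -3 1 -1; 3 -1 4]) = -21
det = (+1)·(2)·(7) + (-1)·(-3)·(-21) = -49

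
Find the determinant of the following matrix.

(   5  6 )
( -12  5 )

97

det = 5·5 − 6·(-12) = 25 − (-72) = 97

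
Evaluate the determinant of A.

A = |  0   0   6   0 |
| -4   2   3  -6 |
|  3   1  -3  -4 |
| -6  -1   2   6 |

-84

Expand along row 1 (it has 3 zeros):
  + (6) · M_13   where M_13 = det([-4 2 -6; 3 1 -4; -6 -1 6]) = -14
det = (+1)·(6)·(-14) = -84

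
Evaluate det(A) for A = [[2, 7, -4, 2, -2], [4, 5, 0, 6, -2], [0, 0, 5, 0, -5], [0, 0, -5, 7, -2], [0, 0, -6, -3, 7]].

The determinant is 1260.

A is block upper-triangular with a 2×2 block and a 3×3 block on the diagonal, so its determinant equals the product of the determinants of the diagonal blocks.
det of the 2×2 block = -18
det of the 3×3 block = -70
det = (-18)·(-70) = 1260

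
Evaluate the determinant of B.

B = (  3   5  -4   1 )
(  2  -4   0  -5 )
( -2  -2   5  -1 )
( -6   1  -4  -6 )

Expand along row 2 (it has 1 zero):
  − (2) · M_21   where M_21 = det([5 -4 1; -2 5 -1; 1 -4 -6]) = -115
  + (-4) · M_22   where M_22 = det([3 -4 1; -2 5 -1; -6 -4 -6]) = -40
  + (-5) · M_24   where M_24 = det([3 5 -4; -2 -2 5; -6 1 -4]) = -125
det = (-1)·(2)·(-115) + (+1)·(-4)·(-40) + (+1)·(-5)·(-125) = 1015

The determinant is 1015.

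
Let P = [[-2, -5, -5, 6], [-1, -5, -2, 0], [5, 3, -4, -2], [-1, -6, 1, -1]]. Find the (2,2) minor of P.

The minor is -41.

Delete row 2 and column 2; the remaining 3×3 submatrix is [-2 -5 6; 5 -4 -2; -1 1 -1].
Its determinant is -41.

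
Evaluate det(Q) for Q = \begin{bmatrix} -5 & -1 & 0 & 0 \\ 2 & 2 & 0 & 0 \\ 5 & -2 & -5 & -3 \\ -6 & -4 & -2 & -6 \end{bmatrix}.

Q is block lower-triangular with a 2×2 block and a 2×2 block on the diagonal, so its determinant equals the product of the determinants of the diagonal blocks.
det of the 2×2 block = -8
det of the 2×2 block = 24
det = (-8)·(24) = -192

det(Q) = -192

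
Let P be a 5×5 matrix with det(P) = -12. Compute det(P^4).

det(P^4) = (det P)^4 = (-12)^4 = 20736

20736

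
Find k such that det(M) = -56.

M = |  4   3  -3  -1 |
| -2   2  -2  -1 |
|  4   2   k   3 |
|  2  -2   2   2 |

Expanding along the column containing k, det(M) is linear in k: det(M) = (14)·k + (28).
Set (14)·k + (28) = -56  ⇒  (14)·k = -84  ⇒  k = -6.

-6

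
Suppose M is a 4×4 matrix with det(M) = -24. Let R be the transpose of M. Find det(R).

-24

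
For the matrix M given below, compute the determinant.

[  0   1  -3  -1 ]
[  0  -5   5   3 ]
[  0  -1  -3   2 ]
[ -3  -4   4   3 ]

-66

Expand along column 1 (it has 3 zeros):
  − (-3) · M_41   where M_41 = det([1 -3 -1; -5 5 3; -1 -3 2]) = -22
det = (-1)·(-3)·(-22) = -66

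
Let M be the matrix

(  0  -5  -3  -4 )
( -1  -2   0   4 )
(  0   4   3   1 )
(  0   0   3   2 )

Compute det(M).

Expand along column 1 (it has 3 zeros):
  − (-1) · M_21   where M_21 = det([-5 -3 -4; 4 3 1; 0 3 2]) = -39
det = (-1)·(-1)·(-39) = -39

|M| = -39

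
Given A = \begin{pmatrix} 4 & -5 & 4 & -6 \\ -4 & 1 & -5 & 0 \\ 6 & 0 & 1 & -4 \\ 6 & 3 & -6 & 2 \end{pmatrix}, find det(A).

The determinant is 940.

Expand along row 2 (it has 1 zero):
  − (-4) · M_21   where M_21 = det([-5 4 -6; 0 1 -4; 3 -6 2]) = 80
  + (1) · M_22   where M_22 = det([4 4 -6; 6 1 -4; 6 -6 2]) = 20
  − (-5) · M_23   where M_23 = det([4 -5 -6; 6 0 -4; 6 3 2]) = 120
det = (-1)·(-4)·(80) + (+1)·(1)·(20) + (-1)·(-5)·(120) = 940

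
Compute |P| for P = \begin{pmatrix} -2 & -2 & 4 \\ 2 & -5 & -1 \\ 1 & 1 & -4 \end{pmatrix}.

|P| = -28

Expand along column 1:
  + (-2) · |-5 -1; 1 -4| = (-2)·(20 − (-1)) = -42
  − 2 · |-2 4; 1 -4| = −2·(8 − 4) = -8
  + 1 · |-2 4; -5 -1| = 1·(2 − (-20)) = 22
Sum: (-42) + (-8) + (22) = -28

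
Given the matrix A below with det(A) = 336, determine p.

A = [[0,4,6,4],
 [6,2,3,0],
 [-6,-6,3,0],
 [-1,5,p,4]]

p = 7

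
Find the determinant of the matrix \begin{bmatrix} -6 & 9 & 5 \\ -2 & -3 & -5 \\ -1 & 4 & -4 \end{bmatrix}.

Expand along column 1:
  + (-6) · |-3 -5; 4 -4| = (-6)·(12 − (-20)) = -192
  − (-2) · |9 5; 4 -4| = −(-2)·(-36 − 20) = -112
  + (-1) · |9 5; -3 -5| = (-1)·(-45 − (-15)) = 30
Sum: (-192) + (-112) + (30) = -274

-274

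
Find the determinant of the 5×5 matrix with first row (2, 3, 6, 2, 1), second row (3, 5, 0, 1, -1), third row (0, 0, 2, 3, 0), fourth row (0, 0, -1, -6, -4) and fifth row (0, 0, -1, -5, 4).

-64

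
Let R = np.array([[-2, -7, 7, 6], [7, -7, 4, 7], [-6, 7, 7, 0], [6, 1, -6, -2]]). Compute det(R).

det(R) = 74

Expand along row 3 (it has 1 zero):
  + (-6) · M_31   where M_31 = det([-7 7 6; -7 4 7; 1 -6 -2]) = -59
  − (7) · M_32   where M_32 = det([-2 7 6; 7 4 7; 6 -6 -2]) = -72
  + (7) · M_33   where M_33 = det([-2 -7 6; 7 -7 7; 6 1 -2]) = -112
det = (+1)·(-6)·(-59) + (-1)·(7)·(-72) + (+1)·(7)·(-112) = 74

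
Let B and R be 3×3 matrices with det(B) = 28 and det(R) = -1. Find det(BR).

det(BR) = -28

det(BR) = det(B)·det(R) = (28)·(-1) = -28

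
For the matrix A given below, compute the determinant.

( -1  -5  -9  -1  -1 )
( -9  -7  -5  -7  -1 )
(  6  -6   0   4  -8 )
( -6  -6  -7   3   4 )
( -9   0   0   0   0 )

Expand along row 5 (it has 4 zeros):
  + (-9) · M_51   where M_51 = det([-5 -9 -1 -1; -7 -5 -7 -1; -6 0 4 -8; -6 -7 3 4]) = -4460
det = (+1)·(-9)·(-4460) = 40140

40140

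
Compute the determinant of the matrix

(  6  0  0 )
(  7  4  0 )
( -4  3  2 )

48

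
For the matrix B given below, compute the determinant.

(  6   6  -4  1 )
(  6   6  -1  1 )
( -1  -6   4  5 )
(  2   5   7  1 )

339

Expand along row 1:
  + (6) · M_11   where M_11 = det([6 -1 1; -6 4 5; 5 7 1]) = -279
  − (6) · M_12   where M_12 = det([6 -1 1; -1 4 5; 2 7 1]) = -212
  + (-4) · M_13   where M_13 = det([6 6 1; -1 -6 5; 2 5 1]) = -113
  − (1) · M_14   where M_14 = det([6 6 -1; -1 -6 4; 2 5 7]) = -289
det = (+1)·(6)·(-279) + (-1)·(6)·(-212) + (+1)·(-4)·(-113) + (-1)·(1)·(-289) = 339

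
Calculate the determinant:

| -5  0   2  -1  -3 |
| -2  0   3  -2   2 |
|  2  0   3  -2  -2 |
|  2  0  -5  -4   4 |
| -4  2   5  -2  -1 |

Expand along column 2 (it has 4 zeros):
  − (2) · M_52   where M_52 = det([-5 2 -1 -3; -2 3 -2 2; 2 3 -2 -2; 2 -5 -4 4]) = 680
det = (-1)·(2)·(680) = -1360

The determinant is -1360.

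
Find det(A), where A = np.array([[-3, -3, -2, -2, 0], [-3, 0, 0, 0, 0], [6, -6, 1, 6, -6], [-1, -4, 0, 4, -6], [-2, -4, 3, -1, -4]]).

Expand along row 2 (it has 4 zeros):
  − (-3) · M_21   where M_21 = det([-3 -2 -2 0; -6 1 6 -6; -4 0 4 -6; -4 3 -1 -4]) = 350
det = (-1)·(-3)·(350) = 1050

1050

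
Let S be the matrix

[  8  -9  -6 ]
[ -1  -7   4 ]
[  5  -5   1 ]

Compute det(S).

|S| = -325

Expand along column 1:
  + 8 · |-7 4; -5 1| = 8·(-7 − (-20)) = 104
  − (-1) · |-9 -6; -5 1| = −(-1)·(-9 − 30) = -39
  + 5 · |-9 -6; -7 4| = 5·(-36 − 42) = -390
Sum: (104) + (-39) + (-390) = -325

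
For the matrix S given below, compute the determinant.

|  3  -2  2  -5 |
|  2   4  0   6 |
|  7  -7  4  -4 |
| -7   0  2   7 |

|S| = -1104

Expand along row 2 (it has 1 zero):
  − (2) · M_21   where M_21 = det([-2 2 -5; -7 4 -4; 0 2 7]) = 96
  + (4) · M_22   where M_22 = det([3 2 -5; 7 4 -4; -7 2 7]) = -144
  + (6) · M_24   where M_24 = det([3 -2 2; 7 -7 4; -7 0 2]) = -56
det = (-1)·(2)·(96) + (+1)·(4)·(-144) + (+1)·(6)·(-56) = -1104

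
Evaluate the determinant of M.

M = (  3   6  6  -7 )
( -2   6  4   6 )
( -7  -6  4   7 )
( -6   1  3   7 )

The determinant is -1604.

Expand along row 1:
  + (3) · M_11   where M_11 = det([6 4 6; -6 4 7; 1 3 7]) = 106
  − (6) · M_12   where M_12 = det([-2 4 6; -7 4 7; -6 3 7]) = 32
  + (6) · M_13   where M_13 = det([-2 6 6; -7 -6 7; -6 1 7]) = -118
  − (-7) · M_14   where M_14 = det([-2 6 4; -7 -6 4; -6 1 3]) = -146
det = (+1)·(3)·(106) + (-1)·(6)·(32) + (+1)·(6)·(-118) + (-1)·(-7)·(-146) = -1604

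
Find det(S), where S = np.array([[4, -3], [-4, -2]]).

det(S) = 4·(-2) − (-3)·(-4) = -8 − 12 = -20

|S| = -20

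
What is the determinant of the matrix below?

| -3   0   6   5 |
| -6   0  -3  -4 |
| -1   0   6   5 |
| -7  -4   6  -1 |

72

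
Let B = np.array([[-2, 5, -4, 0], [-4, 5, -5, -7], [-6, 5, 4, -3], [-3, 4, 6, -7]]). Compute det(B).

Expand along row 1 (it has 1 zero):
  + (-2) · M_11   where M_11 = det([5 -5 -7; 5 4 -3; 4 6 -7]) = -263
  − (5) · M_12   where M_12 = det([-4 -5 -7; -6 4 -3; -3 6 -7]) = 373
  + (-4) · M_13   where M_13 = det([-4 5 -7; -6 5 -3; -3 4 -7]) = -10
det = (+1)·(-2)·(-263) + (-1)·(5)·(373) + (+1)·(-4)·(-10) = -1299

det(B) = -1299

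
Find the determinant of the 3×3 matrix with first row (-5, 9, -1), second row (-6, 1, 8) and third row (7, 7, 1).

The determinant is 882.

Expand along row 1:
  + (-5) · |1 8; 7 1| = (-5)·(1 − 56) = 275
  − 9 · |-6 8; 7 1| = −9·(-6 − 56) = 558
  + (-1) · |-6 1; 7 7| = (-1)·(-42 − 7) = 49
Sum: (275) + (558) + (49) = 882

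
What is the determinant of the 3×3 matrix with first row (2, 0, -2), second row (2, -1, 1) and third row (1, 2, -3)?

Expand along row 1:
  + 2 · |-1 1; 2 -3| = 2·(3 − 2) = 2
  + (-2) · |2 -1; 1 2| = (-2)·(4 − (-1)) = -10
Sum: (2) + (-10) = -8

The determinant is -8.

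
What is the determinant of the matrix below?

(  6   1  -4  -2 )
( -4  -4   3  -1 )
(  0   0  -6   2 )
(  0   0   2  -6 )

The determinant is -640.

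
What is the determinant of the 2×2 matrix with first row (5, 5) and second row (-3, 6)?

det = 5·6 − 5·(-3) = 30 − (-15) = 45

The determinant is 45.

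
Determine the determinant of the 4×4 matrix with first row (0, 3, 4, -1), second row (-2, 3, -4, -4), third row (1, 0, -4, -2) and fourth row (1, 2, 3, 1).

-85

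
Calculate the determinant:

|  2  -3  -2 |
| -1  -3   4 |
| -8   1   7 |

75

Expand along row 1:
  + 2 · |-3 4; 1 7| = 2·(-21 − 4) = -50
  − (-3) · |-1 4; -8 7| = −(-3)·(-7 − (-32)) = 75
  + (-2) · |-1 -3; -8 1| = (-2)·(-1 − 24) = 50
Sum: (-50) + (75) + (50) = 75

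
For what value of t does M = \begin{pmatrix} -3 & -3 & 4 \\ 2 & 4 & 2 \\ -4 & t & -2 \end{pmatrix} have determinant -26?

-9

Expanding along the row containing t, det(M) is linear in t: det(M) = (14)·t + (100).
Set (14)·t + (100) = -26  ⇒  (14)·t = -126  ⇒  t = -9.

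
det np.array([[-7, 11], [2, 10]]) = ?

det = (-7)·10 − 11·2 = -70 − 22 = -92

The determinant is -92.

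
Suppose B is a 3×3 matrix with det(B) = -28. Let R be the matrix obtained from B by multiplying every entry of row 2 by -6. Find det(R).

Scaling one row by -6 multiplies the determinant by -6.
det(R) = (-6)·(-28) = 168

|R| = 168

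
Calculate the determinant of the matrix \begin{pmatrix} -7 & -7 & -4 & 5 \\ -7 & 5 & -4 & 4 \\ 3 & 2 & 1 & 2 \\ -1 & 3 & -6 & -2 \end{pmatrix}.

Expand along row 1:
  + (-7) · M_11   where M_11 = det([5 -4 4; 2 1 2; 3 -6 -2]) = -50
  − (-7) · M_12   where M_12 = det([-7 -4 4; 3 1 2; -1 -6 -2]) = -154
  + (-4) · M_13   where M_13 = det([-7 5 4; 3 2 2; -1 3 -2]) = 134
  − (5) · M_14   where M_14 = det([-7 5 -4; 3 2 1; -1 3 -6]) = 146
det = (+1)·(-7)·(-50) + (-1)·(-7)·(-154) + (+1)·(-4)·(134) + (-1)·(5)·(146) = -1994

-1994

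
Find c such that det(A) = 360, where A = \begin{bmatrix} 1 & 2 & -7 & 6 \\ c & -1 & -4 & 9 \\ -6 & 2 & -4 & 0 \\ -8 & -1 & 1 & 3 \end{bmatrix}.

Expanding along the column containing c, det(A) is linear in c: det(A) = (-6)·c + (342).
Set (-6)·c + (342) = 360  ⇒  (-6)·c = 18  ⇒  c = -3.

-3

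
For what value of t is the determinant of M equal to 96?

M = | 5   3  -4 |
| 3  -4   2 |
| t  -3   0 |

t = -3

Expanding along the column containing t, det(M) is linear in t: det(M) = (-10)·t + (66).
Set (-10)·t + (66) = 96  ⇒  (-10)·t = 30  ⇒  t = -3.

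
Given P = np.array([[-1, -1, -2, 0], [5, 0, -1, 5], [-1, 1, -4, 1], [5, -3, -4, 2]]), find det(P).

|P| = 138

Expand along row 1 (it has 1 zero):
  + (-1) · M_11   where M_11 = det([0 -1 5; 1 -4 1; -3 -4 2]) = -75
  − (-1) · M_12   where M_12 = det([5 -1 5; -1 -4 1; 5 -4 2]) = 93
  + (-2) · M_13   where M_13 = det([5 0 5; -1 1 1; 5 -3 2]) = 15
det = (+1)·(-1)·(-75) + (-1)·(-1)·(93) + (+1)·(-2)·(15) = 138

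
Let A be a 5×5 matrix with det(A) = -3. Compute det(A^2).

9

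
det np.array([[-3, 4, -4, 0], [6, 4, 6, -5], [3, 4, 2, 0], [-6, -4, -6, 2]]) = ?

Expand along column 4 (it has 2 zeros):
  + (-5) · M_24   where M_24 = det([-3 4 -4; 3 4 2; -6 -4 -6]) = 24
  + (2) · M_44   where M_44 = det([-3 4 -4; 6 4 6; 3 4 2]) = 24
det = (+1)·(-5)·(24) + (+1)·(2)·(24) = -72

-72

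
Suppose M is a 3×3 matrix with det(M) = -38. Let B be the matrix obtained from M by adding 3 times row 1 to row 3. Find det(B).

Adding a multiple of one row to another leaves the determinant unchanged.
det(B) = (1)·(-38) = -38

-38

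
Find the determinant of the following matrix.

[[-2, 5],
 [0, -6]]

det = (-2)·(-6) − 5·0 = 12 − 0 = 12

12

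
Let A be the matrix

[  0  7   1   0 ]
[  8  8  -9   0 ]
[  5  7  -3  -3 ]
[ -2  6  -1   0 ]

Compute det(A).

The determinant is 738.

Expand along column 4 (it has 3 zeros):
  − (-3) · M_34   where M_34 = det([0 7 1; 8 8 -9; -2 6 -1]) = 246
det = (-1)·(-3)·(246) = 738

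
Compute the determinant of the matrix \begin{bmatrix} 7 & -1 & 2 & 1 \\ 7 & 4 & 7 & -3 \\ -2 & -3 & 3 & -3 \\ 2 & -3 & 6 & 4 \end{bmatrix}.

1893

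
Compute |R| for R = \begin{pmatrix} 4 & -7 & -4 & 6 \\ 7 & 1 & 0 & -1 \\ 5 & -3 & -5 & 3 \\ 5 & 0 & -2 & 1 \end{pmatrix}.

-134

Expand along row 2 (it has 1 zero):
  − (7) · M_21   where M_21 = det([-7 -4 6; -3 -5 3; 0 -2 1]) = 17
  + (1) · M_22   where M_22 = det([4 -4 6; 5 -5 3; 5 -2 1]) = 54
  + (-1) · M_24   where M_24 = det([4 -7 -4; 5 -3 -5; 5 0 -2]) = 69
det = (-1)·(7)·(17) + (+1)·(1)·(54) + (+1)·(-1)·(69) = -134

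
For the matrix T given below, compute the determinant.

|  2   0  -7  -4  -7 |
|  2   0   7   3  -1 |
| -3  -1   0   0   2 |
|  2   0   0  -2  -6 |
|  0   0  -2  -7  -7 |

Expand along column 2 (it has 4 zeros):
  − (-1) · M_32   where M_32 = det([2 -7 -4 -7; 2 7 3 -1; 2 0 -2 -6; 0 -2 -7 -7]) = -78
det = (-1)·(-1)·(-78) = -78

det(T) = -78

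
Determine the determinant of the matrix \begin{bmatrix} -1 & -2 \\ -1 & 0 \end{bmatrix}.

det = (-1)·0 − (-2)·(-1) = 0 − 2 = -2

-2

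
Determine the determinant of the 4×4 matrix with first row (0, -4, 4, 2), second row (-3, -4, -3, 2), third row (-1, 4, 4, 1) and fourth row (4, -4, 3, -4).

The determinant is 372.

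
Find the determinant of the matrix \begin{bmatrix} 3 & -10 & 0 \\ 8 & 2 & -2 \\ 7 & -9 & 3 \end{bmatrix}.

Expand along column 3:
  − (-2) · |3 -10; 7 -9| = −(-2)·(-27 − (-70)) = 86
  + 3 · |3 -10; 8 2| = 3·(6 − (-80)) = 258
Sum: (86) + (258) = 344

The determinant is 344.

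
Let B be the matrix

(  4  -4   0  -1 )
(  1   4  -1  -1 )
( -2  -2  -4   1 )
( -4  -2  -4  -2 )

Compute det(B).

364

Expand along row 1 (it has 1 zero):
  + (4) · M_11   where M_11 = det([4 -1 -1; -2 -4 1; -2 -4 -2]) = 54
  − (-4) · M_12   where M_12 = det([1 -1 -1; -2 -4 1; -4 -4 -2]) = 28
  − (-1) · M_14   where M_14 = det([1 4 -1; -2 -2 -4; -4 -2 -4]) = 36
det = (+1)·(4)·(54) + (-1)·(-4)·(28) + (-1)·(-1)·(36) = 364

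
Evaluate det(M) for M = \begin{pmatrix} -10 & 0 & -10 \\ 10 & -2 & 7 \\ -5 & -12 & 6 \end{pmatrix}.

The determinant is 580.

Expand along row 1:
  + (-10) · |-2 7; -12 6| = (-10)·(-12 − (-84)) = -720
  + (-10) · |10 -2; -5 -12| = (-10)·(-120 − 10) = 1300
Sum: (-720) + (1300) = 580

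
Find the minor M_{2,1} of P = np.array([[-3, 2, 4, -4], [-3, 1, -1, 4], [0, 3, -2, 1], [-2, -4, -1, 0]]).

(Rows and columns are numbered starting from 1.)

30

Delete row 2 and column 1; the remaining 3×3 submatrix is [2 4 -4; 3 -2 1; -4 -1 0].
Its determinant is 30.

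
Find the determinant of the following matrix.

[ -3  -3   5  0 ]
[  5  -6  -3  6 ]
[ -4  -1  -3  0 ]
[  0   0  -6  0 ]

Expand along row 4 (it has 3 zeros):
  − (-6) · M_43   where M_43 = det([-3 -3 0; 5 -6 6; -4 -1 0]) = 54
det = (-1)·(-6)·(54) = 324

The determinant is 324.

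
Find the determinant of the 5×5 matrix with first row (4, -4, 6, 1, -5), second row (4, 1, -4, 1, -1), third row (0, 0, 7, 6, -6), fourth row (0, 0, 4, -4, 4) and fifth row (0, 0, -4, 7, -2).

-5200

The matrix is block upper-triangular with a 2×2 block and a 3×3 block on the diagonal, so its determinant equals the product of the determinants of the diagonal blocks.
det of the 2×2 block = 20
det of the 3×3 block = -260
det = (20)·(-260) = -5200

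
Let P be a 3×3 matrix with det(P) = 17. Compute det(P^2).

det(P^2) = (det P)^2 = (17)^2 = 289

289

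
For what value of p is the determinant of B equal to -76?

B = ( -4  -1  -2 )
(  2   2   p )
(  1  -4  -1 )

6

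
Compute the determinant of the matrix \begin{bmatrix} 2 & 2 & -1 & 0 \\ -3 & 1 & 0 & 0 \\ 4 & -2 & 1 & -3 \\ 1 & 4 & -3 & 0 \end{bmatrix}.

-33

Expand along column 4 (it has 3 zeros):
  − (-3) · M_34   where M_34 = det([2 2 -1; -3 1 0; 1 4 -3]) = -11
det = (-1)·(-3)·(-11) = -33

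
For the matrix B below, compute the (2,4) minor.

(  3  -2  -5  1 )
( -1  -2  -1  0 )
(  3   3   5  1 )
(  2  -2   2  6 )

The minor is 100.

Delete row 2 and column 4; the remaining 3×3 submatrix is [3 -2 -5; 3 3 5; 2 -2 2].
Its determinant is 100.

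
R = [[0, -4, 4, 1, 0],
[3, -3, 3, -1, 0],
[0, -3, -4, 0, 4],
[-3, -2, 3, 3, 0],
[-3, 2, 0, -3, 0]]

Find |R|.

|R| = -276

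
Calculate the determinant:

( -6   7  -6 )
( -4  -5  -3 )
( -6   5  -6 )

-12

Expand along row 1:
  + (-6) · |-5 -3; 5 -6| = (-6)·(30 − (-15)) = -270
  − 7 · |-4 -3; -6 -6| = −7·(24 − 18) = -42
  + (-6) · |-4 -5; -6 5| = (-6)·(-20 − 30) = 300
Sum: (-270) + (-42) + (300) = -12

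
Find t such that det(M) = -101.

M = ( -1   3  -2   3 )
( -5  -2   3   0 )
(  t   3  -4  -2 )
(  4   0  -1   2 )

Expanding along the column containing t, det(M) is linear in t: det(M) = (16)·t + (-85).
Set (16)·t + (-85) = -101  ⇒  (16)·t = -16  ⇒  t = -1.

-1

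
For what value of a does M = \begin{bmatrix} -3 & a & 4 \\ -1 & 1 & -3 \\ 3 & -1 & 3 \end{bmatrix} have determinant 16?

a = -4

Expanding along the row containing a, det(M) is linear in a: det(M) = (-6)·a + (-8).
Set (-6)·a + (-8) = 16  ⇒  (-6)·a = 24  ⇒  a = -4.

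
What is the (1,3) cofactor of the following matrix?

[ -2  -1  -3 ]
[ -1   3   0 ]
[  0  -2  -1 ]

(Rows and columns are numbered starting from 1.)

2

Delete row 1 and column 3; the remaining 2×2 submatrix is [-1 3; 0 -2].
Its determinant is (-1)·(-2) − 3·0 = 2.
The cofactor carries sign (−1)^(1+3) = +1, so C_{1,3} = +(2) = 2.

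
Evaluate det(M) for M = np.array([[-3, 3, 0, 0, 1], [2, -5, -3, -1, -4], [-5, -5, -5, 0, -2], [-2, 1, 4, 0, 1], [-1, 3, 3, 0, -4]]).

Expand along column 4 (it has 4 zeros):
  + (-1) · M_24   where M_24 = det([-3 3 0 1; -5 -5 -5 -2; -2 1 4 1; -1 3 3 -4]) = -726
det = (+1)·(-1)·(-726) = 726

The determinant is 726.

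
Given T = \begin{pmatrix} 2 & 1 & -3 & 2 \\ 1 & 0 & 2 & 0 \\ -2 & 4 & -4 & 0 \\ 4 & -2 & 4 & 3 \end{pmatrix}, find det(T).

Expand along row 2 (it has 2 zeros):
  − (1) · M_21   where M_21 = det([1 -3 2; 4 -4 0; -2 4 3]) = 40
  − (2) · M_23   where M_23 = det([2 1 2; -2 4 0; 4 -2 3]) = 6
det = (-1)·(1)·(40) + (-1)·(2)·(6) = -52

The determinant is -52.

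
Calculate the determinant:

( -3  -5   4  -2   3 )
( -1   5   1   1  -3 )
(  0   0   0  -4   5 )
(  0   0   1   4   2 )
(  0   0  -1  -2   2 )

The matrix is block upper-triangular with a 2×2 block and a 3×3 block on the diagonal, so its determinant equals the product of the determinants of the diagonal blocks.
det of the 2×2 block = -20
det of the 3×3 block = 26
det = (-20)·(26) = -520

-520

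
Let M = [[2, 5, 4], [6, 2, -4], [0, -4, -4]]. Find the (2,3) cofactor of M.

8

Delete row 2 and column 3; the remaining 2×2 submatrix is [2 5; 0 -4].
Its determinant is 2·(-4) − 5·0 = -8.
The cofactor carries sign (−1)^(2+3) = −1, so C_{2,3} = −(-8) = 8.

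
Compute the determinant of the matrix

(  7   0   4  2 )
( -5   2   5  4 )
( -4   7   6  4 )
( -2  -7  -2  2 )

-634

Expand along row 1 (it has 1 zero):
  + (7) · M_11   where M_11 = det([2 5 4; 7 6 4; -7 -2 2]) = -58
  + (4) · M_13   where M_13 = det([-5 2 4; -4 7 4; -2 -7 2]) = -42
  − (2) · M_14   where M_14 = det([-5 2 5; -4 7 6; -2 -7 -2]) = 30
det = (+1)·(7)·(-58) + (+1)·(4)·(-42) + (-1)·(2)·(30) = -634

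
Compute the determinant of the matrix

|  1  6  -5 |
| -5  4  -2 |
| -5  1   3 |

Expand along row 1:
  + 1 · |4 -2; 1 3| = 1·(12 − (-2)) = 14
  − 6 · |-5 -2; -5 3| = −6·(-15 − 10) = 150
  + (-5) · |-5 4; -5 1| = (-5)·(-5 − (-20)) = -75
Sum: (14) + (150) + (-75) = 89

89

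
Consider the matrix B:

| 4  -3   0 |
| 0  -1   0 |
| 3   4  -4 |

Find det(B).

Expand along row 2:
  + (-1) · |4 0; 3 -4| = (-1)·(-16 − 0) = 16

det(B) = 16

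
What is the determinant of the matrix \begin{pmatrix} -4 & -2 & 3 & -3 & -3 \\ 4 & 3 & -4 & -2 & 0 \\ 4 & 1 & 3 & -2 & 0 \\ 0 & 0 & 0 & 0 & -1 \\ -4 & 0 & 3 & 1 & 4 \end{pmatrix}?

-360

Expand along row 4 (it has 4 zeros):
  − (-1) · M_45   where M_45 = det([-4 -2 3 -3; 4 3 -4 -2; 4 1 3 -2; -4 0 3 1]) = -360
det = (-1)·(-1)·(-360) = -360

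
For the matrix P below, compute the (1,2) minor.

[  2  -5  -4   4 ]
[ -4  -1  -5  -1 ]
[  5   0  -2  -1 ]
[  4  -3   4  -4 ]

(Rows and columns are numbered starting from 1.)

The minor is -156.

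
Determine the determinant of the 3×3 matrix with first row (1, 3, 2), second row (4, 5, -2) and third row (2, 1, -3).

Expand along row 1:
  + 1 · |5 -2; 1 -3| = 1·(-15 − (-2)) = -13
  − 3 · |4 -2; 2 -3| = −3·(-12 − (-4)) = 24
  + 2 · |4 5; 2 1| = 2·(4 − 10) = -12
Sum: (-13) + (24) + (-12) = -1

-1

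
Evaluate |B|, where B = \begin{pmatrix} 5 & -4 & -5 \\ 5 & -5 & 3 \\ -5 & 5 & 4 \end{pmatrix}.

|B| = -35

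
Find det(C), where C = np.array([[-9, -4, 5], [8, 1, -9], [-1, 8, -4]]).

Expand along column 1:
  + (-9) · |1 -9; 8 -4| = (-9)·(-4 − (-72)) = -612
  − 8 · |-4 5; 8 -4| = −8·(16 − 40) = 192
  + (-1) · |-4 5; 1 -9| = (-1)·(36 − 5) = -31
Sum: (-612) + (192) + (-31) = -451

det(C) = -451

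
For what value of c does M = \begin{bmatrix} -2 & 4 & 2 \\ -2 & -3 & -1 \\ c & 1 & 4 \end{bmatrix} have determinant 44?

-3

Expanding along the column containing c, det(M) is linear in c: det(M) = (2)·c + (50).
Set (2)·c + (50) = 44  ⇒  (2)·c = -6  ⇒  c = -3.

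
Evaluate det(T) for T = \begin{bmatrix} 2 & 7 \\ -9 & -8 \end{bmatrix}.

|T| = 47

det(T) = 2·(-8) − 7·(-9) = -16 − (-63) = 47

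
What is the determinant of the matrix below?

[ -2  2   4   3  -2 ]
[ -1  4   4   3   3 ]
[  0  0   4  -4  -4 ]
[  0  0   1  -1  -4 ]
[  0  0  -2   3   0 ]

The matrix is block upper-triangular with a 2×2 block and a 3×3 block on the diagonal, so its determinant equals the product of the determinants of the diagonal blocks.
det of the 2×2 block = -6
det of the 3×3 block = 12
det = (-6)·(12) = -72

-72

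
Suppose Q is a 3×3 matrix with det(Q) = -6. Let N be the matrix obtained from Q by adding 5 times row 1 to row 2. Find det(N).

Adding a multiple of one row to another leaves the determinant unchanged.
det(N) = (1)·(-6) = -6

The determinant is -6.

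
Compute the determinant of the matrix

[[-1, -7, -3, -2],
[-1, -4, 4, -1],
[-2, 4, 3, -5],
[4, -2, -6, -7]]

Expand along row 1:
  + (-1) · M_11   where M_11 = det([-4 4 -1; 4 3 -5; -2 -6 -7]) = 374
  − (-7) · M_12   where M_12 = det([-1 4 -1; -2 3 -5; 4 -6 -7]) = -85
  + (-3) · M_13   where M_13 = det([-1 -4 -1; -2 4 -5; 4 -2 -7]) = 186
  − (-2) · M_14   where M_14 = det([-1 -4 4; -2 4 3; 4 -2 -6]) = -30
det = (+1)·(-1)·(374) + (-1)·(-7)·(-85) + (+1)·(-3)·(186) + (-1)·(-2)·(-30) = -1587

-1587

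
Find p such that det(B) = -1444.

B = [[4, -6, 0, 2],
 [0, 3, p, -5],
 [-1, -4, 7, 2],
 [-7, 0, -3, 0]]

1

Expanding along the column containing p, det(B) is linear in p: det(B) = (-28)·p + (-1416).
Set (-28)·p + (-1416) = -1444  ⇒  (-28)·p = -28  ⇒  p = 1.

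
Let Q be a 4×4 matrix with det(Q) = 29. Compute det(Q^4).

det(Q^4) = (det Q)^4 = (29)^4 = 707281

707281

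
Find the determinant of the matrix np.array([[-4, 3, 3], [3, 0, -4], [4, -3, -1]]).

Expand along column 2:
  − 3 · |3 -4; 4 -1| = −3·(-3 − (-16)) = -39
  − (-3) · |-4 3; 3 -4| = −(-3)·(16 − 9) = 21
Sum: (-39) + (21) = -18

The determinant is -18.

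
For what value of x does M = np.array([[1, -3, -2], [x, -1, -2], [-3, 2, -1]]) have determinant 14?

x = -3

Expanding along the column containing x, det(M) is linear in x: det(M) = (-7)·x + (-7).
Set (-7)·x + (-7) = 14  ⇒  (-7)·x = 21  ⇒  x = -3.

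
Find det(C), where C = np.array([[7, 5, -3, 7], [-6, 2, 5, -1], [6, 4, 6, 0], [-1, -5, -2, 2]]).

The determinant is 2252.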